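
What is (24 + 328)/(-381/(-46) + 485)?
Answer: 16192/22691 ≈ 0.71359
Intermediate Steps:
(24 + 328)/(-381/(-46) + 485) = 352/(-381*(-1/46) + 485) = 352/(381/46 + 485) = 352/(22691/46) = 352*(46/22691) = 16192/22691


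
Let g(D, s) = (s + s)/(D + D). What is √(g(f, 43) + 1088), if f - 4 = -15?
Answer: 15*√583/11 ≈ 32.926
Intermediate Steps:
f = -11 (f = 4 - 15 = -11)
g(D, s) = s/D (g(D, s) = (2*s)/((2*D)) = (2*s)*(1/(2*D)) = s/D)
√(g(f, 43) + 1088) = √(43/(-11) + 1088) = √(43*(-1/11) + 1088) = √(-43/11 + 1088) = √(11925/11) = 15*√583/11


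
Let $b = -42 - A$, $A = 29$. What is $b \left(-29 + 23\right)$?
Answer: $426$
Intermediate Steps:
$b = -71$ ($b = -42 - 29 = -71$)
$b \left(-29 + 23\right) = - 71 \left(-29 + 23\right) = \left(-71\right) \left(-6\right) = 426$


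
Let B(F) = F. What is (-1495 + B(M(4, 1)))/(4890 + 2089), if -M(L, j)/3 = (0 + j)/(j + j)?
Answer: -2993/13958 ≈ -0.21443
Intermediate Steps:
M(L, j) = -3/2 (M(L, j) = -3*(0 + j)/(j + j) = -3*j/(2*j) = -3*j*1/(2*j) = -3*½ = -3/2)
(-1495 + B(M(4, 1)))/(4890 + 2089) = (-1495 - 3/2)/(4890 + 2089) = -2993/2/6979 = -2993/2*1/6979 = -2993/13958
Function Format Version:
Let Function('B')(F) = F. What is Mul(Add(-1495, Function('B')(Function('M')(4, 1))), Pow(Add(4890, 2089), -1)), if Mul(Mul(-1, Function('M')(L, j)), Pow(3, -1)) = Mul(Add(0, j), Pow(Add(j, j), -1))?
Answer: Rational(-2993, 13958) ≈ -0.21443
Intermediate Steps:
Function('M')(L, j) = Rational(-3, 2) (Function('M')(L, j) = Mul(-3, Mul(Add(0, j), Pow(Add(j, j), -1))) = Mul(-3, Mul(j, Pow(Mul(2, j), -1))) = Mul(-3, Mul(j, Mul(Rational(1, 2), Pow(j, -1)))) = Mul(-3, Rational(1, 2)) = Rational(-3, 2))
Mul(Add(-1495, Function('B')(Function('M')(4, 1))), Pow(Add(4890, 2089), -1)) = Mul(Add(-1495, Rational(-3, 2)), Pow(Add(4890, 2089), -1)) = Mul(Rational(-2993, 2), Pow(6979, -1)) = Mul(Rational(-2993, 2), Rational(1, 6979)) = Rational(-2993, 13958)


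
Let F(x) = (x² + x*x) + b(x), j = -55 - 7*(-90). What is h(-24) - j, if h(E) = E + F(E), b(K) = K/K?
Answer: 554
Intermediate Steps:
b(K) = 1
j = 575 (j = -55 + 630 = 575)
F(x) = 1 + 2*x² (F(x) = (x² + x*x) + 1 = (x² + x²) + 1 = 2*x² + 1 = 1 + 2*x²)
h(E) = 1 + E + 2*E² (h(E) = E + (1 + 2*E²) = 1 + E + 2*E²)
h(-24) - j = (1 - 24 + 2*(-24)²) - 1*575 = (1 - 24 + 2*576) - 575 = (1 - 24 + 1152) - 575 = 1129 - 575 = 554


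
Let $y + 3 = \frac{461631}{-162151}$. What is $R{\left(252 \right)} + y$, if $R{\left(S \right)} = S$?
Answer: $\frac{39913968}{162151} \approx 246.15$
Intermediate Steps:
$y = - \frac{948084}{162151}$ ($y = -3 + \frac{461631}{-162151} = -3 + 461631 \left(- \frac{1}{162151}\right) = -3 - \frac{461631}{162151} = - \frac{948084}{162151} \approx -5.8469$)
$R{\left(252 \right)} + y = 252 - \frac{948084}{162151} = \frac{39913968}{162151}$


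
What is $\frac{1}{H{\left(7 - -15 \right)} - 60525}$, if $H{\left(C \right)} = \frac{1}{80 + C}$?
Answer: $- \frac{102}{6173549} \approx -1.6522 \cdot 10^{-5}$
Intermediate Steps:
$\frac{1}{H{\left(7 - -15 \right)} - 60525} = \frac{1}{\frac{1}{80 + \left(7 - -15\right)} - 60525} = \frac{1}{\frac{1}{80 + \left(7 + 15\right)} - 60525} = \frac{1}{\frac{1}{80 + 22} - 60525} = \frac{1}{\frac{1}{102} - 60525} = \frac{1}{- \frac{6173549}{102}} = - \frac{102}{6173549}$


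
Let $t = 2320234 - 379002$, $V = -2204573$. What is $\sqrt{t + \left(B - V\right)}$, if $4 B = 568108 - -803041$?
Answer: $\frac{\sqrt{17954369}}{2} \approx 2118.6$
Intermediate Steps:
$t = 1941232$ ($t = 2320234 - 379002 = 1941232$)
$B = \frac{1371149}{4}$ ($B = \frac{568108 - -803041}{4} = \frac{568108 + 803041}{4} = \frac{1}{4} \cdot 1371149 = \frac{1371149}{4} \approx 3.4279 \cdot 10^{5}$)
$\sqrt{t + \left(B - V\right)} = \sqrt{1941232 + \left(\frac{1371149}{4} - -2204573\right)} = \sqrt{1941232 + \left(\frac{1371149}{4} + 2204573\right)} = \sqrt{1941232 + \frac{10189441}{4}} = \sqrt{\frac{17954369}{4}} = \frac{\sqrt{17954369}}{2}$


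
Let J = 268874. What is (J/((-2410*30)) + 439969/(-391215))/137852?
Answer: -1522192229/43323582044600 ≈ -3.5135e-5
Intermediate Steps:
(J/((-2410*30)) + 439969/(-391215))/137852 = (268874/((-2410*30)) + 439969/(-391215))/137852 = (268874/(-72300) + 439969*(-1/391215))*(1/137852) = (268874*(-1/72300) - 439969/391215)*(1/137852) = (-134437/36150 - 439969/391215)*(1/137852) = -1522192229/314276050*1/137852 = -1522192229/43323582044600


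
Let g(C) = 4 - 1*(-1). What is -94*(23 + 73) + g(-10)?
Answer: -9019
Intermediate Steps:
g(C) = 5 (g(C) = 4 + 1 = 5)
-94*(23 + 73) + g(-10) = -94*(23 + 73) + 5 = -94*96 + 5 = -9024 + 5 = -9019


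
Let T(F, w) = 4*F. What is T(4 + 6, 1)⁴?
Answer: 2560000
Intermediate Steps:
T(4 + 6, 1)⁴ = (4*(4 + 6))⁴ = (4*10)⁴ = 40⁴ = 2560000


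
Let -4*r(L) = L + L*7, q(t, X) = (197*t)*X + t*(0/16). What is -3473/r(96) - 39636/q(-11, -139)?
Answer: 1038502637/57832896 ≈ 17.957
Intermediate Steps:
q(t, X) = 197*X*t (q(t, X) = 197*X*t + t*(0*(1/16)) = 197*X*t + t*0 = 197*X*t + 0 = 197*X*t)
r(L) = -2*L (r(L) = -(L + L*7)/4 = -(L + 7*L)/4 = -2*L)
-3473/r(96) - 39636/q(-11, -139) = -3473/((-2*96)) - 39636/(197*(-139)*(-11)) = -3473/(-192) - 39636/301213 = -3473*(-1/192) - 39636*1/301213 = 3473/192 - 39636/301213 = 1038502637/57832896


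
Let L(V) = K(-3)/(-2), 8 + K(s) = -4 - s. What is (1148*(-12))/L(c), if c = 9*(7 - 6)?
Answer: -9184/3 ≈ -3061.3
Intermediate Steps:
c = 9 (c = 9*1 = 9)
K(s) = -12 - s (K(s) = -8 + (-4 - s) = -12 - s)
L(V) = 9/2 (L(V) = (-12 - 1*(-3))/(-2) = (-12 + 3)*(-½) = -9*(-½) = 9/2)
(1148*(-12))/L(c) = (1148*(-12))/(9/2) = -13776*2/9 = -9184/3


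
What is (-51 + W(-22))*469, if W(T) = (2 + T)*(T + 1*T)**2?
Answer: -18183599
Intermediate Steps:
W(T) = 4*T**2*(2 + T) (W(T) = (2 + T)*(T + T)**2 = (2 + T)*(2*T)**2 = (2 + T)*(4*T**2) = 4*T**2*(2 + T))
(-51 + W(-22))*469 = (-51 + 4*(-22)**2*(2 - 22))*469 = (-51 + 4*484*(-20))*469 = (-51 - 38720)*469 = -38771*469 = -18183599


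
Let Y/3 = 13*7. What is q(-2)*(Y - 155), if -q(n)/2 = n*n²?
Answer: 1888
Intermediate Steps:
q(n) = -2*n³ (q(n) = -2*n*n² = -2*n³)
Y = 273 (Y = 3*(13*7) = 3*91 = 273)
q(-2)*(Y - 155) = (-2*(-2)³)*(273 - 155) = -2*(-8)*118 = 16*118 = 1888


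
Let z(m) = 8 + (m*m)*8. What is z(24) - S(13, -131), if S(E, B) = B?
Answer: 4747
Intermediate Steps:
z(m) = 8 + 8*m² (z(m) = 8 + m²*8 = 8 + 8*m²)
z(24) - S(13, -131) = (8 + 8*24²) - 1*(-131) = (8 + 8*576) + 131 = (8 + 4608) + 131 = 4616 + 131 = 4747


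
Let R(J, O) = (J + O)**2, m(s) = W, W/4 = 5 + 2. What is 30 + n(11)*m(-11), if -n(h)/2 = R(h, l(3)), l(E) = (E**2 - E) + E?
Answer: -22370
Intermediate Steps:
W = 28 (W = 4*(5 + 2) = 4*7 = 28)
l(E) = E**2
m(s) = 28
n(h) = -2*(9 + h)**2 (n(h) = -2*(h + 3**2)**2 = -2*(h + 9)**2 = -2*(9 + h)**2)
30 + n(11)*m(-11) = 30 - 2*(9 + 11)**2*28 = 30 - 2*20**2*28 = 30 - 2*400*28 = 30 - 800*28 = 30 - 22400 = -22370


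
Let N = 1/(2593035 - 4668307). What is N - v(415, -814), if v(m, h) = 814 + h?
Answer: -1/2075272 ≈ -4.8186e-7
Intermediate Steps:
N = -1/2075272 (N = 1/(-2075272) = -1/2075272 ≈ -4.8186e-7)
N - v(415, -814) = -1/2075272 - (814 - 814) = -1/2075272 - 1*0 = -1/2075272 + 0 = -1/2075272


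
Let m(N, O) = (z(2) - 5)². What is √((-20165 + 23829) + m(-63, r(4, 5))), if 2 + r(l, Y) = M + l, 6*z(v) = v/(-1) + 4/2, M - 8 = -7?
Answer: √3689 ≈ 60.737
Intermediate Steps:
M = 1 (M = 8 - 7 = 1)
z(v) = ⅓ - v/6 (z(v) = (v/(-1) + 4/2)/6 = (v*(-1) + 4*(½))/6 = (-v + 2)/6 = (2 - v)/6 = ⅓ - v/6)
r(l, Y) = -1 + l (r(l, Y) = -2 + (1 + l) = -1 + l)
m(N, O) = 25 (m(N, O) = ((⅓ - ⅙*2) - 5)² = ((⅓ - ⅓) - 5)² = (0 - 5)² = (-5)² = 25)
√((-20165 + 23829) + m(-63, r(4, 5))) = √((-20165 + 23829) + 25) = √(3664 + 25) = √3689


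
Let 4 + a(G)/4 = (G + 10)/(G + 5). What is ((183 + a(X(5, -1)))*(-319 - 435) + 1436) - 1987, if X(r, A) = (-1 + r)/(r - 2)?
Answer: -2505455/19 ≈ -1.3187e+5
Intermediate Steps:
X(r, A) = (-1 + r)/(-2 + r)
a(G) = -16 + 4*(10 + G)/(5 + G) (a(G) = -16 + 4*((G + 10)/(G + 5)) = -16 + 4*((10 + G)/(5 + G)) = -16 + 4*(10 + G)/(5 + G))
((183 + a(X(5, -1)))*(-319 - 435) + 1436) - 1987 = ((183 + 4*(-10 - 3*(-1 + 5)/(-2 + 5))/(5 + (-1 + 5)/(-2 + 5)))*(-319 - 435) + 1436) - 1987 = ((183 + 4*(-10 - 3*4/3)/(5 + 4/3))*(-754) + 1436) - 1987 = ((183 + 4*(-10 - 4)/(19/3))*(-754) + 1436) - 1987 = ((183 + 4*(3/19)*(-14))*(-754) + 1436) - 1987 = ((183 - 168/19)*(-754) + 1436) - 1987 = ((3309/19)*(-754) + 1436) - 1987 = (-2494986/19 + 1436) - 1987 = -2467702/19 - 1987 = -2505455/19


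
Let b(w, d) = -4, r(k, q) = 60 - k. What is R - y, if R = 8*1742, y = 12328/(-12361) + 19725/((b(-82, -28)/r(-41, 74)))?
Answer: 25314994121/49444 ≈ 5.1199e+5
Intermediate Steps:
y = -24625942537/49444 (y = 12328/(-12361) + 19725/((-4/(60 - 1*(-41)))) = 12328*(-1/12361) + 19725/((-4/(60 + 41))) = -12328/12361 + 19725/((-4/101)) = -12328/12361 + 19725/((-4*1/101)) = -12328/12361 + 19725/(-4/101) = -12328/12361 + 19725*(-101/4) = -12328/12361 - 1992225/4 = -24625942537/49444 ≈ -4.9806e+5)
R = 13936
R - y = 13936 - 1*(-24625942537/49444) = 13936 + 24625942537/49444 = 25314994121/49444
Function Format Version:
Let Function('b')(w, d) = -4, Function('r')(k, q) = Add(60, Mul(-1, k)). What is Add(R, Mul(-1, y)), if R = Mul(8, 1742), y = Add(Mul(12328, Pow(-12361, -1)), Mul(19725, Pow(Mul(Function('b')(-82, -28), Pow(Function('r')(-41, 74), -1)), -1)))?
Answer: Rational(25314994121, 49444) ≈ 5.1199e+5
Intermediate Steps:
y = Rational(-24625942537, 49444) (y = Add(Mul(12328, Pow(-12361, -1)), Mul(19725, Pow(Mul(-4, Pow(Add(60, Mul(-1, -41)), -1)), -1))) = Add(Mul(12328, Rational(-1, 12361)), Mul(19725, Pow(Mul(-4, Pow(Add(60, 41), -1)), -1))) = Add(Rational(-12328, 12361), Mul(19725, Pow(Mul(-4, Pow(101, -1)), -1))) = Add(Rational(-12328, 12361), Mul(19725, Pow(Mul(-4, Rational(1, 101)), -1))) = Add(Rational(-12328, 12361), Mul(19725, Pow(Rational(-4, 101), -1))) = Add(Rational(-12328, 12361), Mul(19725, Rational(-101, 4))) = Add(Rational(-12328, 12361), Rational(-1992225, 4)) = Rational(-24625942537, 49444) ≈ -4.9806e+5)
R = 13936
Add(R, Mul(-1, y)) = Add(13936, Mul(-1, Rational(-24625942537, 49444))) = Add(13936, Rational(24625942537, 49444)) = Rational(25314994121, 49444)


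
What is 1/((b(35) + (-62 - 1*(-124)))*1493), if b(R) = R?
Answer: 1/144821 ≈ 6.9051e-6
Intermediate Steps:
1/((b(35) + (-62 - 1*(-124)))*1493) = 1/((35 + (-62 - 1*(-124)))*1493) = 1/((35 + (-62 + 124))*1493) = 1/((35 + 62)*1493) = 1/(97*1493) = 1/144821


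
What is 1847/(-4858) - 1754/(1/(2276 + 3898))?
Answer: -52608236015/4858 ≈ -1.0829e+7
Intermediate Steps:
1847/(-4858) - 1754/(1/(2276 + 3898)) = 1847*(-1/4858) - 1754/(1/6174) = -1847/4858 - 1754/1/6174 = -1847/4858 - 1754*6174 = -1847/4858 - 10829196 = -52608236015/4858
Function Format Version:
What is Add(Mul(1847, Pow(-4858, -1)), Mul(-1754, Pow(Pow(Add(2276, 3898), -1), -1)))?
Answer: Rational(-52608236015, 4858) ≈ -1.0829e+7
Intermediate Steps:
Add(Mul(1847, Pow(-4858, -1)), Mul(-1754, Pow(Pow(Add(2276, 3898), -1), -1))) = Add(Mul(1847, Rational(-1, 4858)), Mul(-1754, Pow(Pow(6174, -1), -1))) = Add(Rational(-1847, 4858), Mul(-1754, Pow(Rational(1, 6174), -1))) = Add(Rational(-1847, 4858), Mul(-1754, 6174)) = Add(Rational(-1847, 4858), -10829196) = Rational(-52608236015, 4858)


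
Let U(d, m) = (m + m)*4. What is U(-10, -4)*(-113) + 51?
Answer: 3667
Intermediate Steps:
U(d, m) = 8*m (U(d, m) = (2*m)*4 = 8*m)
U(-10, -4)*(-113) + 51 = (8*(-4))*(-113) + 51 = -32*(-113) + 51 = 3616 + 51 = 3667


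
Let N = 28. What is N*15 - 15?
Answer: 405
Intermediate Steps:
N*15 - 15 = 28*15 - 15 = 420 - 15 = 405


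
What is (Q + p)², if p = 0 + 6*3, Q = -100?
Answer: 6724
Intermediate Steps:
p = 18 (p = 0 + 18 = 18)
(Q + p)² = (-100 + 18)² = (-82)² = 6724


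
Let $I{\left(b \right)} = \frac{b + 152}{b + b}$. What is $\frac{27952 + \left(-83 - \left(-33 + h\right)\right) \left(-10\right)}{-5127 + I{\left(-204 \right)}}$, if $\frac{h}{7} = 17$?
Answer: $- \frac{3023484}{522941} \approx -5.7817$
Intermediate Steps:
$h = 119$ ($h = 7 \cdot 17 = 119$)
$I{\left(b \right)} = \frac{152 + b}{2 b}$
$\frac{27952 + \left(-83 - \left(-33 + h\right)\right) \left(-10\right)}{-5127 + I{\left(-204 \right)}} = \frac{27952 + \left(-83 + \left(33 - 119\right)\right) \left(-10\right)}{-5127 + \frac{152 - 204}{2 \left(-204\right)}} = \frac{27952 + \left(-83 + \left(33 - 119\right)\right) \left(-10\right)}{-5127 + \frac{1}{2} \left(- \frac{1}{204}\right) \left(-52\right)} = \frac{27952 + \left(-83 - 86\right) \left(-10\right)}{-5127 + \frac{13}{102}} = \frac{27952 - -1690}{- \frac{522941}{102}} = \left(27952 + 1690\right) \left(- \frac{102}{522941}\right) = 29642 \left(- \frac{102}{522941}\right) = - \frac{3023484}{522941}$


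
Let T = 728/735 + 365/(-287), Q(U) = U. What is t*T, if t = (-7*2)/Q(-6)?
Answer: -1211/1845 ≈ -0.65637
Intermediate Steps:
T = -173/615 (T = 728*(1/735) + 365*(-1/287) = 104/105 - 365/287 = -173/615 ≈ -0.28130)
t = 7/3 (t = -7*2/(-6) = -14*(-1/6) = 7/3 ≈ 2.3333)
t*T = (7/3)*(-173/615) = -1211/1845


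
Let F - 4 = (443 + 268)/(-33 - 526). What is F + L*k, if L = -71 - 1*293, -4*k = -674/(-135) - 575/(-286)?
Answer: 1062561407/1660230 ≈ 640.01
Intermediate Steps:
k = -270389/154440 (k = -(-674/(-135) - 575/(-286))/4 = -(-674*(-1/135) - 575*(-1/286))/4 = -(674/135 + 575/286)/4 = -1/4*270389/38610 = -270389/154440 ≈ -1.7508)
L = -364 (L = -71 - 293 = -364)
F = 1525/559 (F = 4 + (443 + 268)/(-33 - 526) = 4 + 711/(-559) = 4 + 711*(-1/559) = 4 - 711/559 = 1525/559 ≈ 2.7281)
F + L*k = 1525/559 - 364*(-270389/154440) = 1525/559 + 1892723/2970 = 1062561407/1660230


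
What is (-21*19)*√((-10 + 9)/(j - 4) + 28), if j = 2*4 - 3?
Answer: -1197*√3 ≈ -2073.3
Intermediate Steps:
j = 5 (j = 8 - 3 = 5)
(-21*19)*√((-10 + 9)/(j - 4) + 28) = (-21*19)*√((-10 + 9)/(5 - 4) + 28) = -399*√(-1/1 + 28) = -399*√(-1*1 + 28) = -399*√(-1 + 28) = -1197*√3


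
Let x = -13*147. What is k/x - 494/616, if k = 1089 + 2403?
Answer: -73693/28028 ≈ -2.6293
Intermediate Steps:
k = 3492
x = -1911
k/x - 494/616 = 3492/(-1911) - 494/616 = 3492*(-1/1911) - 494*1/616 = -1164/637 - 247/308 = -73693/28028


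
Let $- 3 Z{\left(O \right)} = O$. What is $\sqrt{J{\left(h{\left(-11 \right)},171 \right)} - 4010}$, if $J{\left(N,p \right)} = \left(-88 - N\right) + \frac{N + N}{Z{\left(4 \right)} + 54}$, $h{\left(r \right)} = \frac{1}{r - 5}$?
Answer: $\frac{53 i \sqrt{36419}}{158} \approx 64.015 i$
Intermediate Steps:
$h{\left(r \right)} = \frac{1}{-5 + r}$
$Z{\left(O \right)} = - \frac{O}{3}$
$J{\left(N,p \right)} = -88 - \frac{76 N}{79}$ ($J{\left(N,p \right)} = \left(-88 - N\right) + \frac{N + N}{\left(- \frac{1}{3}\right) 4 + 54} = \left(-88 - N\right) + \frac{2 N}{- \frac{4}{3} + 54} = \left(-88 - N\right) + \frac{2 N}{\frac{158}{3}} = \left(-88 - N\right) + 2 N \frac{3}{158} = \left(-88 - N\right) + \frac{3 N}{79} = -88 - \frac{76 N}{79}$)
$\sqrt{J{\left(h{\left(-11 \right)},171 \right)} - 4010} = \sqrt{\left(-88 - \frac{76}{79 \left(-5 - 11\right)}\right) - 4010} = \sqrt{\left(-88 - \frac{76}{79 \left(-16\right)}\right) - 4010} = \sqrt{\left(-88 - - \frac{19}{316}\right) - 4010} = \sqrt{\left(-88 + \frac{19}{316}\right) - 4010} = \sqrt{- \frac{27789}{316} - 4010} = \sqrt{- \frac{1294949}{316}} = \frac{53 i \sqrt{36419}}{158}$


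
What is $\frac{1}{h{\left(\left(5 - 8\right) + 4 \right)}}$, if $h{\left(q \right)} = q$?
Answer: $1$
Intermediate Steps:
$\frac{1}{h{\left(\left(5 - 8\right) + 4 \right)}} = \frac{1}{\left(5 - 8\right) + 4} = \frac{1}{-3 + 4} = 1^{-1} = 1$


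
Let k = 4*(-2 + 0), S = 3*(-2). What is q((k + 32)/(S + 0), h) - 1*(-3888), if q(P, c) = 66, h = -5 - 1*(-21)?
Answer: 3954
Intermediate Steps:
S = -6
k = -8 (k = 4*(-2) = -8)
h = 16 (h = -5 + 21 = 16)
q((k + 32)/(S + 0), h) - 1*(-3888) = 66 - 1*(-3888) = 66 + 3888 = 3954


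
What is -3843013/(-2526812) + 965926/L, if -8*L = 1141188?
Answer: -3785026735963/720891883164 ≈ -5.2505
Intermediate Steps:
L = -285297/2 (L = -⅛*1141188 = -285297/2 ≈ -1.4265e+5)
-3843013/(-2526812) + 965926/L = -3843013/(-2526812) + 965926/(-285297/2) = -3843013*(-1/2526812) + 965926*(-2/285297) = 3843013/2526812 - 1931852/285297 = -3785026735963/720891883164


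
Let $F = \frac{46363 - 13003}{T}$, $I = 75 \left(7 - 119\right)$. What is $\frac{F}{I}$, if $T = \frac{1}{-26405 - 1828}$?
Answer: $\frac{3924387}{35} \approx 1.1213 \cdot 10^{5}$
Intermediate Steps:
$T = - \frac{1}{28233}$ ($T = \frac{1}{-28233} = - \frac{1}{28233} \approx -3.542 \cdot 10^{-5}$)
$I = -8400$ ($I = 75 \left(-112\right) = -8400$)
$F = -941852880$ ($F = \frac{46363 - 13003}{- \frac{1}{28233}} = 33360 \left(-28233\right) = -941852880$)
$\frac{F}{I} = - \frac{941852880}{-8400} = \left(-941852880\right) \left(- \frac{1}{8400}\right) = \frac{3924387}{35}$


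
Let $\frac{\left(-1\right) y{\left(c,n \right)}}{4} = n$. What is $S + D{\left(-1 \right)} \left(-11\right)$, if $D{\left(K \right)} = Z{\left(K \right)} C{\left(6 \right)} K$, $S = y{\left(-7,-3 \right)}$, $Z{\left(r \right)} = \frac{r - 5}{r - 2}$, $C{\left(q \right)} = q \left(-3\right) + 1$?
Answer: $-362$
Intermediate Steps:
$C{\left(q \right)} = 1 - 3 q$ ($C{\left(q \right)} = - 3 q + 1 = 1 - 3 q$)
$y{\left(c,n \right)} = - 4 n$
$Z{\left(r \right)} = \frac{-5 + r}{-2 + r}$
$S = 12$ ($S = \left(-4\right) \left(-3\right) = 12$)
$D{\left(K \right)} = - \frac{17 K \left(-5 + K\right)}{-2 + K}$ ($D{\left(K \right)} = \frac{-5 + K}{-2 + K} \left(1 - 18\right) K = \frac{-5 + K}{-2 + K} \left(-17\right) K = - \frac{17 \left(-5 + K\right)}{-2 + K} K = - \frac{17 K \left(-5 + K\right)}{-2 + K}$)
$S + D{\left(-1 \right)} \left(-11\right) = 12 + 17 \left(-1\right) \frac{1}{-2 - 1} \left(5 - -1\right) \left(-11\right) = 12 + 17 \left(-1\right) \frac{1}{-3} \left(5 + 1\right) \left(-11\right) = 12 + 17 \left(-1\right) \left(- \frac{1}{3}\right) 6 \left(-11\right) = 12 + 34 \left(-11\right) = 12 - 374 = -362$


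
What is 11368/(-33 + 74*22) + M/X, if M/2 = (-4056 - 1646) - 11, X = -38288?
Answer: 7818663/1052920 ≈ 7.4257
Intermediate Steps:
M = -11426 (M = 2*((-4056 - 1646) - 11) = 2*(-5702 - 11) = 2*(-5713) = -11426)
11368/(-33 + 74*22) + M/X = 11368/(-33 + 74*22) - 11426/(-38288) = 11368/(-33 + 1628) - 11426*(-1/38288) = 11368/1595 + 5713/19144 = 11368*(1/1595) + 5713/19144 = 392/55 + 5713/19144 = 7818663/1052920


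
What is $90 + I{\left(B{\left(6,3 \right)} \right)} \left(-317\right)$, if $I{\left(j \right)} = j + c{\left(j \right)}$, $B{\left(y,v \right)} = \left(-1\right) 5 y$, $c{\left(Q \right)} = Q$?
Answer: $19110$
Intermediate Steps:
$B{\left(y,v \right)} = - 5 y$
$I{\left(j \right)} = 2 j$ ($I{\left(j \right)} = j + j = 2 j$)
$90 + I{\left(B{\left(6,3 \right)} \right)} \left(-317\right) = 90 + 2 \left(\left(-5\right) 6\right) \left(-317\right) = 90 + 2 \left(-30\right) \left(-317\right) = 90 - -19020 = 90 + 19020 = 19110$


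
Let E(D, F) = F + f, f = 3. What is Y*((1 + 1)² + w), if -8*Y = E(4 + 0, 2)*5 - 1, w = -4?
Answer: 0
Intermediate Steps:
E(D, F) = 3 + F (E(D, F) = F + 3 = 3 + F)
Y = -3 (Y = -((3 + 2)*5 - 1)/8 = -(5*5 - 1)/8 = -(25 - 1)/8 = -⅛*24 = -3)
Y*((1 + 1)² + w) = -3*((1 + 1)² - 4) = -3*(2² - 4) = -3*(4 - 4) = -3*0 = 0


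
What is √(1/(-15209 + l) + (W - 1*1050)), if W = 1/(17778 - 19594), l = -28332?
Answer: 3*I*√182354095806916822/39535228 ≈ 32.404*I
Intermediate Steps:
W = -1/1816 (W = 1/(-1816) = -1/1816 ≈ -0.00055066)
√(1/(-15209 + l) + (W - 1*1050)) = √(1/(-15209 - 28332) + (-1/1816 - 1*1050)) = √(1/(-43541) + (-1/1816 - 1050)) = √(-1/43541 - 1906801/1816) = √(-83024024157/79070456) = 3*I*√182354095806916822/39535228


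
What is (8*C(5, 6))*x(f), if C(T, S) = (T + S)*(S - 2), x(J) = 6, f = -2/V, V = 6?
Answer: 2112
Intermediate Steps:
f = -1/3 (f = -2/6 = -2*1/6 = -1/3 ≈ -0.33333)
C(T, S) = (-2 + S)*(S + T) (C(T, S) = (S + T)*(-2 + S) = (-2 + S)*(S + T))
(8*C(5, 6))*x(f) = (8*(6**2 - 2*6 - 2*5 + 6*5))*6 = (8*(36 - 12 - 10 + 30))*6 = (8*44)*6 = 352*6 = 2112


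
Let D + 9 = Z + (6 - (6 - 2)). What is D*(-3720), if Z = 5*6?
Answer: -85560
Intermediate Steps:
Z = 30
D = 23 (D = -9 + (30 + (6 - (6 - 2))) = -9 + (30 + (6 - 1*4)) = -9 + (30 + (6 - 4)) = -9 + (30 + 2) = -9 + 32 = 23)
D*(-3720) = 23*(-3720) = -85560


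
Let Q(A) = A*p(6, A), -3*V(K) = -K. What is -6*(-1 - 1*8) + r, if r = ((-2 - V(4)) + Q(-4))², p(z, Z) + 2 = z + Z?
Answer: 586/9 ≈ 65.111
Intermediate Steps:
V(K) = K/3 (V(K) = -(-1)*K/3 = K/3)
p(z, Z) = -2 + Z + z (p(z, Z) = -2 + (z + Z) = -2 + (Z + z) = -2 + Z + z)
Q(A) = A*(4 + A) (Q(A) = A*(-2 + A + 6) = A*(4 + A))
r = 100/9 (r = ((-2 - 4/3) - 4*(4 - 4))² = ((-2 - 1*4/3) - 4*0)² = ((-2 - 4/3) + 0)² = (-10/3 + 0)² = (-10/3)² = 100/9 ≈ 11.111)
-6*(-1 - 1*8) + r = -6*(-1 - 1*8) + 100/9 = -6*(-1 - 8) + 100/9 = -6*(-9) + 100/9 = 54 + 100/9 = 586/9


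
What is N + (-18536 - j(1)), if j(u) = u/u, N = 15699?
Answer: -2838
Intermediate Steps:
j(u) = 1
N + (-18536 - j(1)) = 15699 + (-18536 - 1*1) = 15699 + (-18536 - 1) = 15699 - 18537 = -2838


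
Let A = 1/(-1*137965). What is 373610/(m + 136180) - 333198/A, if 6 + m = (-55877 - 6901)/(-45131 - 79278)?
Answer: 389393698233590375285/8470666972 ≈ 4.5970e+10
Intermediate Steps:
A = -1/137965 (A = 1/(-137965) = -1/137965 ≈ -7.2482e-6)
m = -683676/124409 (m = -6 + (-55877 - 6901)/(-45131 - 79278) = -6 - 62778/(-124409) = -6 - 62778*(-1/124409) = -6 + 62778/124409 = -683676/124409 ≈ -5.4954)
373610/(m + 136180) - 333198/A = 373610/(-683676/124409 + 136180) - 333198/(-1/137965) = 373610/(16941333944/124409) - 333198*(-137965) = 373610*(124409/16941333944) + 45969662070 = 23240223245/8470666972 + 45969662070 = 389393698233590375285/8470666972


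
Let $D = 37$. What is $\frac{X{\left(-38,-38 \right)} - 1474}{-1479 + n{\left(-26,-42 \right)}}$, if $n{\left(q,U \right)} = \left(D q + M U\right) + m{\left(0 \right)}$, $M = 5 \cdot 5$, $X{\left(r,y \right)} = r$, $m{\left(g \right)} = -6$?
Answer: $\frac{1512}{3497} \approx 0.43237$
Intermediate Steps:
$M = 25$
$n{\left(q,U \right)} = -6 + 25 U + 37 q$ ($n{\left(q,U \right)} = \left(37 q + 25 U\right) - 6 = \left(25 U + 37 q\right) - 6 = -6 + 25 U + 37 q$)
$\frac{X{\left(-38,-38 \right)} - 1474}{-1479 + n{\left(-26,-42 \right)}} = \frac{-38 - 1474}{-1479 + \left(-6 + 25 \left(-42\right) + 37 \left(-26\right)\right)} = - \frac{1512}{-1479 - 2018} = - \frac{1512}{-3497} = \left(-1512\right) \left(- \frac{1}{3497}\right) = \frac{1512}{3497}$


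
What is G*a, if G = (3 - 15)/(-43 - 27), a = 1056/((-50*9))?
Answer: -352/875 ≈ -0.40229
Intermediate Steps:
a = -176/75 (a = 1056/(-450) = 1056*(-1/450) = -176/75 ≈ -2.3467)
G = 6/35 (G = -12/(-70) = -12*(-1/70) = 6/35 ≈ 0.17143)
G*a = (6/35)*(-176/75) = -352/875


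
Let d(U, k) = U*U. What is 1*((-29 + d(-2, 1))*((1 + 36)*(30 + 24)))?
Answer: -49950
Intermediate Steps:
d(U, k) = U²
1*((-29 + d(-2, 1))*((1 + 36)*(30 + 24))) = 1*((-29 + (-2)²)*((1 + 36)*(30 + 24))) = 1*((-29 + 4)*(37*54)) = 1*(-25*1998) = 1*(-49950) = -49950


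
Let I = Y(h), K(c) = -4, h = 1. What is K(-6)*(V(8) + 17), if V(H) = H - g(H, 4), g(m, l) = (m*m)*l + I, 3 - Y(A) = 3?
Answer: 924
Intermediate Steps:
Y(A) = 0 (Y(A) = 3 - 1*3 = 3 - 3 = 0)
I = 0
g(m, l) = l*m² (g(m, l) = (m*m)*l + 0 = m²*l + 0 = l*m² + 0 = l*m²)
V(H) = H - 4*H²
K(-6)*(V(8) + 17) = -4*(8*(1 - 4*8) + 17) = -4*(8*(1 - 32) + 17) = -4*(8*(-31) + 17) = -4*(-248 + 17) = -4*(-231) = 924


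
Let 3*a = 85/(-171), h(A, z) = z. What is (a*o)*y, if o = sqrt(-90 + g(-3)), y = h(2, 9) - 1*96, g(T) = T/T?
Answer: 2465*I*sqrt(89)/171 ≈ 135.99*I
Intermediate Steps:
g(T) = 1
a = -85/513 (a = (85/(-171))/3 = (85*(-1/171))/3 = (1/3)*(-85/171) = -85/513 ≈ -0.16569)
y = -87 (y = 9 - 1*96 = 9 - 96 = -87)
o = I*sqrt(89) (o = sqrt(-90 + 1) = sqrt(-89) = I*sqrt(89) ≈ 9.434*I)
(a*o)*y = -85*I*sqrt(89)/513*(-87) = 2465*I*sqrt(89)/171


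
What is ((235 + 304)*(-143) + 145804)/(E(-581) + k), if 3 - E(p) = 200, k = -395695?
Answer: -22909/131964 ≈ -0.17360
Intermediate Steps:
E(p) = -197 (E(p) = 3 - 1*200 = 3 - 200 = -197)
((235 + 304)*(-143) + 145804)/(E(-581) + k) = ((235 + 304)*(-143) + 145804)/(-197 - 395695) = (539*(-143) + 145804)/(-395892) = (-77077 + 145804)*(-1/395892) = 68727*(-1/395892) = -22909/131964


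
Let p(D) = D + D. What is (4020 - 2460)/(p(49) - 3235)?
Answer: -1560/3137 ≈ -0.49729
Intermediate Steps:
p(D) = 2*D
(4020 - 2460)/(p(49) - 3235) = (4020 - 2460)/(2*49 - 3235) = 1560/(98 - 3235) = 1560/(-3137) = 1560*(-1/3137) = -1560/3137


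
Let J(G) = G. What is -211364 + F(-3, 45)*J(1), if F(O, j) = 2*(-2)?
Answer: -211368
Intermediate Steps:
F(O, j) = -4
-211364 + F(-3, 45)*J(1) = -211364 - 4*1 = -211364 - 4 = -211368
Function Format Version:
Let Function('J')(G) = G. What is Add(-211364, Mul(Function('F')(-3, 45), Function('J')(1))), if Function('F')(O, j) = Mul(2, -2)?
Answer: -211368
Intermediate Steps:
Function('F')(O, j) = -4
Add(-211364, Mul(Function('F')(-3, 45), Function('J')(1))) = Add(-211364, Mul(-4, 1)) = Add(-211364, -4) = -211368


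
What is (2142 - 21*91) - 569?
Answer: -338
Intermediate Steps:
(2142 - 21*91) - 569 = (2142 - 1911) - 569 = 231 - 569 = -338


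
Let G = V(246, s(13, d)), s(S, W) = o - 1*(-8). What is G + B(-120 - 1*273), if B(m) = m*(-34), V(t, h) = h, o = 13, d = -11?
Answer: 13383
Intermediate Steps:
s(S, W) = 21 (s(S, W) = 13 - 1*(-8) = 13 + 8 = 21)
G = 21
B(m) = -34*m
G + B(-120 - 1*273) = 21 - 34*(-120 - 1*273) = 21 - 34*(-120 - 273) = 21 - 34*(-393) = 21 + 13362 = 13383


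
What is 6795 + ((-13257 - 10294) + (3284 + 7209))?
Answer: -6263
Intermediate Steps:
6795 + ((-13257 - 10294) + (3284 + 7209)) = 6795 + (-23551 + 10493) = 6795 - 13058 = -6263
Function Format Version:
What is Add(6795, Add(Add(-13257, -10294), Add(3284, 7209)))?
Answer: -6263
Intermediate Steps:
Add(6795, Add(Add(-13257, -10294), Add(3284, 7209))) = Add(6795, Add(-23551, 10493)) = Add(6795, -13058) = -6263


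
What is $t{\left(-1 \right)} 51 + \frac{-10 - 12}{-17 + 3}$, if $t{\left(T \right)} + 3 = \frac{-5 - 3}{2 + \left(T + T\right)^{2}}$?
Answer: $- \frac{1536}{7} \approx -219.43$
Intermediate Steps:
$t{\left(T \right)} = -3 - \frac{8}{2 + 4 T^{2}}$ ($t{\left(T \right)} = -3 + \frac{-5 - 3}{2 + \left(T + T\right)^{2}} = -3 - \frac{8}{2 + \left(2 T\right)^{2}} = -3 - \frac{8}{2 + 4 T^{2}}$)
$t{\left(-1 \right)} 51 + \frac{-10 - 12}{-17 + 3} = \frac{-7 - 6 \left(-1\right)^{2}}{1 + 2 \left(-1\right)^{2}} \cdot 51 + \frac{-10 - 12}{-17 + 3} = \frac{-7 - 6}{1 + 2 \cdot 1} \cdot 51 - \frac{22}{-14} = \frac{-7 - 6}{1 + 2} \cdot 51 - - \frac{11}{7} = \frac{1}{3} \left(-13\right) 51 + \frac{11}{7} = \left(- \frac{13}{3}\right) 51 + \frac{11}{7} = -221 + \frac{11}{7} = - \frac{1536}{7}$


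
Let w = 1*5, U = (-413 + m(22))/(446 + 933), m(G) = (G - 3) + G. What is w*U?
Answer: -1860/1379 ≈ -1.3488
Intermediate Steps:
m(G) = -3 + 2*G (m(G) = (-3 + G) + G = -3 + 2*G)
U = -372/1379 (U = (-413 + (-3 + 2*22))/(446 + 933) = (-413 + (-3 + 44))/1379 = (-413 + 41)*(1/1379) = -372*1/1379 = -372/1379 ≈ -0.26976)
w = 5
w*U = 5*(-372/1379) = -1860/1379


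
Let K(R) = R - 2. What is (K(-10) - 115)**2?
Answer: 16129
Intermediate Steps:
K(R) = -2 + R
(K(-10) - 115)**2 = ((-2 - 10) - 115)**2 = (-12 - 115)**2 = (-127)**2 = 16129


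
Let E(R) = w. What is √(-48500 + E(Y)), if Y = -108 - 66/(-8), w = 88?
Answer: 14*I*√247 ≈ 220.03*I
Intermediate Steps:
Y = -399/4 (Y = -108 - 66*(-1)/8 = -108 - 1*(-33/4) = -108 + 33/4 = -399/4 ≈ -99.750)
E(R) = 88
√(-48500 + E(Y)) = √(-48500 + 88) = √(-48412) = 14*I*√247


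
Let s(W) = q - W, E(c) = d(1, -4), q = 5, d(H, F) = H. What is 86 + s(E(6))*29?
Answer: 202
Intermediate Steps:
E(c) = 1
s(W) = 5 - W
86 + s(E(6))*29 = 86 + (5 - 1*1)*29 = 86 + (5 - 1)*29 = 86 + 4*29 = 86 + 116 = 202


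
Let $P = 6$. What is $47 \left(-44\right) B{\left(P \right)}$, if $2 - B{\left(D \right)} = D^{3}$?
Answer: $442552$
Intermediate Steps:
$B{\left(D \right)} = 2 - D^{3}$
$47 \left(-44\right) B{\left(P \right)} = 47 \left(-44\right) \left(2 - 6^{3}\right) = - 2068 \left(2 - 216\right) = \left(-2068\right) \left(-214\right) = 442552$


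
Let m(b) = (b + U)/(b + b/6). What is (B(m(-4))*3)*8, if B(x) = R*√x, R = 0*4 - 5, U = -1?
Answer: -60*√210/7 ≈ -124.21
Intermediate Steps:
m(b) = 6*(-1 + b)/(7*b) (m(b) = (b - 1)/(b + b/6) = (-1 + b)/(b + b*(⅙)) = (-1 + b)/(b + b/6) = (-1 + b)/((7*b/6)) = (-1 + b)*(6/(7*b)) = 6*(-1 + b)/(7*b))
R = -5 (R = 0 - 5 = -5)
B(x) = -5*√x
(B(m(-4))*3)*8 = (-5*√210*√(-1/(-4))/7*3)*8 = (-5*√210/14*3)*8 = -15*√210/14*8 = -60*√210/7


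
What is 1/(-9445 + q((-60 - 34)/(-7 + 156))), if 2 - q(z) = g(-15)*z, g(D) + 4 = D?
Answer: -149/1408793 ≈ -0.00010576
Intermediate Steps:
g(D) = -4 + D
q(z) = 2 + 19*z (q(z) = 2 - (-4 - 15)*z = 2 - (-19)*z = 2 + 19*z)
1/(-9445 + q((-60 - 34)/(-7 + 156))) = 1/(-9445 + (2 + 19*((-60 - 34)/(-7 + 156)))) = 1/(-9445 + (2 + 19*(-94/149))) = 1/(-9445 + (2 - 1786/149)) = 1/(-9445 - 1488/149) = 1/(-1408793/149) = -149/1408793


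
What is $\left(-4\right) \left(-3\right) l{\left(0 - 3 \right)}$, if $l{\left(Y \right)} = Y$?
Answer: $-36$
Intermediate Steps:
$\left(-4\right) \left(-3\right) l{\left(0 - 3 \right)} = \left(-4\right) \left(-3\right) \left(0 - 3\right) = 12 \left(-3\right) = -36$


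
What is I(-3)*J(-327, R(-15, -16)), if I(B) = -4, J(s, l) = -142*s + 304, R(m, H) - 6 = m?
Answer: -186952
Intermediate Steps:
R(m, H) = 6 + m
J(s, l) = 304 - 142*s
I(-3)*J(-327, R(-15, -16)) = -4*(304 - 142*(-327)) = -4*(304 + 46434) = -4*46738 = -186952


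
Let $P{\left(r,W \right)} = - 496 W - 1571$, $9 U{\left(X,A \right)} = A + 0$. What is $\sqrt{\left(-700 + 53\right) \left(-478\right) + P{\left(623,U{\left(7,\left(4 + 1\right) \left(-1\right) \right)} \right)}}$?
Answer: $\frac{\sqrt{2771735}}{3} \approx 554.95$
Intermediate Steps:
$U{\left(X,A \right)} = \frac{A}{9}$ ($U{\left(X,A \right)} = \frac{A + 0}{9} = \frac{A}{9}$)
$P{\left(r,W \right)} = -1571 - 496 W$
$\sqrt{\left(-700 + 53\right) \left(-478\right) + P{\left(623,U{\left(7,\left(4 + 1\right) \left(-1\right) \right)} \right)}} = \sqrt{\left(-700 + 53\right) \left(-478\right) - \left(1571 + 496 \frac{\left(4 + 1\right) \left(-1\right)}{9}\right)} = \sqrt{\left(-647\right) \left(-478\right) - \left(1571 + 496 \frac{5 \left(-1\right)}{9}\right)} = \sqrt{309266 - \left(1571 + 496 \cdot \frac{1}{9} \left(-5\right)\right)} = \sqrt{309266 - \frac{11659}{9}} = \sqrt{\frac{2771735}{9}} = \frac{\sqrt{2771735}}{3}$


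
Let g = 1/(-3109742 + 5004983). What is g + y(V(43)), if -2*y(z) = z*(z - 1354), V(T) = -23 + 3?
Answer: -26040611339/1895241 ≈ -13740.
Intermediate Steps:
V(T) = -20
y(z) = -z*(-1354 + z)/2 (y(z) = -z*(z - 1354)/2 = -z*(-1354 + z)/2)
g = 1/1895241 ≈ 5.2764e-7
g + y(V(43)) = 1/1895241 + (½)*(-20)*(1354 - 1*(-20)) = 1/1895241 + (½)*(-20)*(1354 + 20) = 1/1895241 + (½)*(-20)*1374 = 1/1895241 - 13740 = -26040611339/1895241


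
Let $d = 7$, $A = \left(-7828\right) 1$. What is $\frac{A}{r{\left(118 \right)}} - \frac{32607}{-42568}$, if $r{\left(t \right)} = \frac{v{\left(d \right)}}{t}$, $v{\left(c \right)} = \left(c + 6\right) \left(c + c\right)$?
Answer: $- \frac{19657148699}{3873688} \approx -5074.5$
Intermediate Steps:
$A = -7828$
$v{\left(c \right)} = 2 c \left(6 + c\right)$ ($v{\left(c \right)} = \left(6 + c\right) 2 c = 2 c \left(6 + c\right)$)
$r{\left(t \right)} = \frac{182}{t}$ ($r{\left(t \right)} = \frac{2 \cdot 7 \left(6 + 7\right)}{t} = \frac{2 \cdot 7 \cdot 13}{t} = \frac{182}{t}$)
$\frac{A}{r{\left(118 \right)}} - \frac{32607}{-42568} = - \frac{7828}{182 \cdot \frac{1}{118}} - \frac{32607}{-42568} = - \frac{7828}{182 \cdot \frac{1}{118}} - - \frac{32607}{42568} = - \frac{7828}{\frac{91}{59}} + \frac{32607}{42568} = \left(-7828\right) \frac{59}{91} + \frac{32607}{42568} = - \frac{461852}{91} + \frac{32607}{42568} = - \frac{19657148699}{3873688}$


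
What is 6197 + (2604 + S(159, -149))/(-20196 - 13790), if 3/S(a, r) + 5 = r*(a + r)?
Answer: 314859913813/50809070 ≈ 6196.9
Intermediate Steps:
S(a, r) = 3/(-5 + r*(a + r))
6197 + (2604 + S(159, -149))/(-20196 - 13790) = 6197 + (2604 + 3/(-5 + (-149)**2 + 159*(-149)))/(-20196 - 13790) = 6197 + (2604 + 3/(-5 + 22201 - 23691))/(-33986) = 6197 + (2604 + 3/(-1495))*(-1/33986) = 6197 + (2604 + 3*(-1/1495))*(-1/33986) = 6197 + (2604 - 3/1495)*(-1/33986) = 6197 + (3892977/1495)*(-1/33986) = 6197 - 3892977/50809070 = 314859913813/50809070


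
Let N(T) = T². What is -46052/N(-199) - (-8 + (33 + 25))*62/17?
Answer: -123545984/673217 ≈ -183.52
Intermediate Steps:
-46052/N(-199) - (-8 + (33 + 25))*62/17 = -46052/((-199)²) - (-8 + (33 + 25))*62/17 = -46052/39601 - (-8 + 58)*62*(1/17) = -46052*1/39601 - 50*62/17 = -46052/39601 - 1*3100/17 = -46052/39601 - 3100/17 = -123545984/673217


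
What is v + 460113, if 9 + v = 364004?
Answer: 824108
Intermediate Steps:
v = 363995 (v = -9 + 364004 = 363995)
v + 460113 = 363995 + 460113 = 824108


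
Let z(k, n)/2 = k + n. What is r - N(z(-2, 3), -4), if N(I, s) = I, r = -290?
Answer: -292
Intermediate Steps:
z(k, n) = 2*k + 2*n (z(k, n) = 2*(k + n) = 2*k + 2*n)
r - N(z(-2, 3), -4) = -290 - (2*(-2) + 2*3) = -290 - (-4 + 6) = -290 - 1*2 = -290 - 2 = -292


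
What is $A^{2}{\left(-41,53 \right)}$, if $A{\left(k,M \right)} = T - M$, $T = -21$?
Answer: $5476$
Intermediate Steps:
$A{\left(k,M \right)} = -21 - M$
$A^{2}{\left(-41,53 \right)} = \left(-21 - 53\right)^{2} = \left(-74\right)^{2} = 5476$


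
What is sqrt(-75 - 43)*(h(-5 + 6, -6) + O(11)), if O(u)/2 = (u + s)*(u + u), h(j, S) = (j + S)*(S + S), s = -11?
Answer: 60*I*sqrt(118) ≈ 651.77*I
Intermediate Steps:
h(j, S) = 2*S*(S + j) (h(j, S) = (S + j)*(2*S) = 2*S*(S + j))
O(u) = 4*u*(-11 + u) (O(u) = 2*((u - 11)*(u + u)) = 2*((-11 + u)*(2*u)) = 2*(2*u*(-11 + u)) = 4*u*(-11 + u))
sqrt(-75 - 43)*(h(-5 + 6, -6) + O(11)) = sqrt(-75 - 43)*(2*(-6)*(-6 + (-5 + 6)) + 4*11*(-11 + 11)) = sqrt(-118)*(2*(-6)*(-6 + 1) + 4*11*0) = (I*sqrt(118))*(2*(-6)*(-5) + 0) = (I*sqrt(118))*(60 + 0) = (I*sqrt(118))*60 = 60*I*sqrt(118)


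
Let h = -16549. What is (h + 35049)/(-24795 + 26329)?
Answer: 9250/767 ≈ 12.060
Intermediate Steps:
(h + 35049)/(-24795 + 26329) = (-16549 + 35049)/(-24795 + 26329) = 18500/1534 = 18500*(1/1534) = 9250/767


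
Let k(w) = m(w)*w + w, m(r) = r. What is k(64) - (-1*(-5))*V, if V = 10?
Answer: 4110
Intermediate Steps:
k(w) = w + w² (k(w) = w*w + w = w² + w = w + w²)
k(64) - (-1*(-5))*V = 64*(1 + 64) - (-1*(-5))*10 = 64*65 - 5*10 = 4160 - 1*50 = 4160 - 50 = 4110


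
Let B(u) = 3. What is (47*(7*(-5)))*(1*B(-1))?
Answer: -4935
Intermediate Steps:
(47*(7*(-5)))*(1*B(-1)) = (47*(7*(-5)))*(1*3) = (47*(-35))*3 = -1645*3 = -4935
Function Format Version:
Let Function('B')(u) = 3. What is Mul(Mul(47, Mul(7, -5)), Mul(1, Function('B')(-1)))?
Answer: -4935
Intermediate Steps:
Mul(Mul(47, Mul(7, -5)), Mul(1, Function('B')(-1))) = Mul(Mul(47, Mul(7, -5)), Mul(1, 3)) = Mul(Mul(47, -35), 3) = Mul(-1645, 3) = -4935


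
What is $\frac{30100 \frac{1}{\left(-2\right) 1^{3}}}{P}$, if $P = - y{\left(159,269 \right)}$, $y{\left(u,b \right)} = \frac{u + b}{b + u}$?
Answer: $15050$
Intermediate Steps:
$y{\left(u,b \right)} = 1$ ($y{\left(u,b \right)} = \frac{b + u}{b + u} = 1$)
$P = -1$ ($P = \left(-1\right) 1 = -1$)
$\frac{30100 \frac{1}{\left(-2\right) 1^{3}}}{P} = \frac{30100 \frac{1}{\left(-2\right) 1^{3}}}{-1} = \frac{30100}{\left(-2\right) 1} \left(-1\right) = \frac{30100}{-2} \left(-1\right) = 30100 \left(- \frac{1}{2}\right) \left(-1\right) = \left(-15050\right) \left(-1\right) = 15050$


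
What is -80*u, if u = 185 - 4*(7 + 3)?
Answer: -11600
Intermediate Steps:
u = 145 (u = 185 - 4*10 = 185 - 40 = 145)
-80*u = -80*145 = -11600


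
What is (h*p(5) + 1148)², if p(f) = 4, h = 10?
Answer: 1411344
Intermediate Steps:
(h*p(5) + 1148)² = (10*4 + 1148)² = (40 + 1148)² = 1188² = 1411344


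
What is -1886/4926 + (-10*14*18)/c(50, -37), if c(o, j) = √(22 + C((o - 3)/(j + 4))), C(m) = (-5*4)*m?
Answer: -943/2463 - 180*√1122/17 ≈ -355.05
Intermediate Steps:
C(m) = -20*m
c(o, j) = √(22 - 20*(-3 + o)/(4 + j)) (c(o, j) = √(22 - 20*(o - 3)/(j + 4)) = √(22 - 20*(-3 + o)/(4 + j)))
-1886/4926 + (-10*14*18)/c(50, -37) = -1886/4926 + (-10*14*18)/((√2*√((74 - 10*50 + 11*(-37))/(4 - 37)))) = -1886*1/4926 + (-140*18)/((√2*√((74 - 500 - 407)/(-33)))) = -943/2463 - 2520*√1122/238 = -943/2463 - 180*√1122/17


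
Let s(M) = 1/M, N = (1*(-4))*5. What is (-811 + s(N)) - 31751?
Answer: -651241/20 ≈ -32562.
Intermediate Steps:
N = -20 (N = -4*5 = -20)
(-811 + s(N)) - 31751 = (-811 + 1/(-20)) - 31751 = (-811 - 1/20) - 31751 = -16221/20 - 31751 = -651241/20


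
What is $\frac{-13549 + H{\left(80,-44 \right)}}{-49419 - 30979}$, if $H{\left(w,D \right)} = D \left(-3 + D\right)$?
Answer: $\frac{11481}{80398} \approx 0.1428$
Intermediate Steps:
$\frac{-13549 + H{\left(80,-44 \right)}}{-49419 - 30979} = \frac{-13549 - 44 \left(-3 - 44\right)}{-49419 - 30979} = \frac{-13549 - -2068}{-80398} = \left(-13549 + 2068\right) \left(- \frac{1}{80398}\right) = \left(-11481\right) \left(- \frac{1}{80398}\right) = \frac{11481}{80398}$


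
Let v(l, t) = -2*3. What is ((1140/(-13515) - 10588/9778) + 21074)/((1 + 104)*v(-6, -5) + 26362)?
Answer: 23206399182/28337294237 ≈ 0.81893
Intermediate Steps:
v(l, t) = -6
((1140/(-13515) - 10588/9778) + 21074)/((1 + 104)*v(-6, -5) + 26362) = ((1140/(-13515) - 10588/9778) + 21074)/((1 + 104)*(-6) + 26362) = ((1140*(-1/13515) - 10588*1/9778) + 21074)/(105*(-6) + 26362) = ((-76/901 - 5294/4889) + 21074)/(-630 + 26362) = (-5141458/4404989 + 21074)/25732 = (92825596728/4404989)*(1/25732) = 23206399182/28337294237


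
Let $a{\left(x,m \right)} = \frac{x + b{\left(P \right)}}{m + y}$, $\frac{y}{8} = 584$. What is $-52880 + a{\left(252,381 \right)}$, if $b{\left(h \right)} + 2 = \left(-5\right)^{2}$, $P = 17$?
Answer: $- \frac{267202365}{5053} \approx -52880.0$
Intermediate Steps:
$b{\left(h \right)} = 23$ ($b{\left(h \right)} = -2 + \left(-5\right)^{2} = -2 + 25 = 23$)
$y = 4672$ ($y = 8 \cdot 584 = 4672$)
$a{\left(x,m \right)} = \frac{23 + x}{4672 + m}$ ($a{\left(x,m \right)} = \frac{x + 23}{m + 4672} = \frac{23 + x}{4672 + m}$)
$-52880 + a{\left(252,381 \right)} = -52880 + \frac{23 + 252}{4672 + 381} = -52880 + \frac{1}{5053} \cdot 275 = -52880 + \frac{275}{5053} = - \frac{267202365}{5053}$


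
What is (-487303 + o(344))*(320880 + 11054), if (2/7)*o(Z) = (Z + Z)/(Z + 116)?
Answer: -18601330085962/115 ≈ -1.6175e+11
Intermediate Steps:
o(Z) = 7*Z/(116 + Z) (o(Z) = 7*((Z + Z)/(Z + 116))/2 = 7*((2*Z)/(116 + Z))/2 = 7*(2*Z/(116 + Z))/2 = 7*Z/(116 + Z))
(-487303 + o(344))*(320880 + 11054) = (-487303 + 7*344/(116 + 344))*(320880 + 11054) = (-487303 + 7*344/460)*331934 = (-487303 + 7*344*(1/460))*331934 = (-487303 + 602/115)*331934 = -56039243/115*331934 = -18601330085962/115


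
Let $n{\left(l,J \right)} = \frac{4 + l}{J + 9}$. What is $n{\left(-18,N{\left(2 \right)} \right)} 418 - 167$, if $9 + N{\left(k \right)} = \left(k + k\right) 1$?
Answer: $-1630$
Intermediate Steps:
$N{\left(k \right)} = -9 + 2 k$ ($N{\left(k \right)} = -9 + \left(k + k\right) 1 = -9 + 2 k 1 = -9 + 2 k$)
$n{\left(l,J \right)} = \frac{4 + l}{9 + J}$
$n{\left(-18,N{\left(2 \right)} \right)} 418 - 167 = \frac{4 - 18}{9 + \left(-9 + 2 \cdot 2\right)} 418 - 167 = \frac{1}{9 + \left(-9 + 4\right)} \left(-14\right) 418 - 167 = \frac{1}{9 - 5} \left(-14\right) 418 - 167 = \frac{1}{4} \left(-14\right) 418 - 167 = \left(- \frac{7}{2}\right) 418 - 167 = -1463 - 167 = -1630$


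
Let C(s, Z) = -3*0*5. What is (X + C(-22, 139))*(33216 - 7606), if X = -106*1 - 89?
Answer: -4993950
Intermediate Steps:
C(s, Z) = 0 (C(s, Z) = 0*5 = 0)
X = -195 (X = -106 - 89 = -195)
(X + C(-22, 139))*(33216 - 7606) = (-195 + 0)*(33216 - 7606) = -195*25610 = -4993950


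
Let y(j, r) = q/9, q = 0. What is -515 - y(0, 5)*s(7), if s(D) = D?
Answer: -515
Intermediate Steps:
y(j, r) = 0 (y(j, r) = 0/9 = 0*(⅑) = 0)
-515 - y(0, 5)*s(7) = -515 - 0*7 = -515 - 1*0 = -515 + 0 = -515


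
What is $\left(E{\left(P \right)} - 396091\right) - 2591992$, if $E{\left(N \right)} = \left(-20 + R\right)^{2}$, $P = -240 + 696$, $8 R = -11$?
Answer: $- \frac{191208071}{64} \approx -2.9876 \cdot 10^{6}$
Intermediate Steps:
$R = - \frac{11}{8}$ ($R = \frac{1}{8} \left(-11\right) = - \frac{11}{8} \approx -1.375$)
$P = 456$
$E{\left(N \right)} = \frac{29241}{64}$ ($E{\left(N \right)} = \left(-20 - \frac{11}{8}\right)^{2} = \left(- \frac{171}{8}\right)^{2} = \frac{29241}{64}$)
$\left(E{\left(P \right)} - 396091\right) - 2591992 = \left(\frac{29241}{64} - 396091\right) - 2591992 = - \frac{25320583}{64} - 2591992 = - \frac{191208071}{64}$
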